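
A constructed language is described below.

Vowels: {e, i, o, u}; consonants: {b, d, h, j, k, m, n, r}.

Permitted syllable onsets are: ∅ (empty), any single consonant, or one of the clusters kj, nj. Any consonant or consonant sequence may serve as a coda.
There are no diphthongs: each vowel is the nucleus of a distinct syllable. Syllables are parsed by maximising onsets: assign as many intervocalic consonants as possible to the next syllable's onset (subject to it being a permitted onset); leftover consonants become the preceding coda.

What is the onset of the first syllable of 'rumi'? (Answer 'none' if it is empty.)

r

Vowels present: u, i; each is a nucleus, giving 2 syllables.
σ1/σ2 boundary: /m/ is a single consonant, so it becomes the next onset.
So the parse is ru.mi.
Syllable 1 is /ru/: onset /r/, nucleus /u/, coda ∅.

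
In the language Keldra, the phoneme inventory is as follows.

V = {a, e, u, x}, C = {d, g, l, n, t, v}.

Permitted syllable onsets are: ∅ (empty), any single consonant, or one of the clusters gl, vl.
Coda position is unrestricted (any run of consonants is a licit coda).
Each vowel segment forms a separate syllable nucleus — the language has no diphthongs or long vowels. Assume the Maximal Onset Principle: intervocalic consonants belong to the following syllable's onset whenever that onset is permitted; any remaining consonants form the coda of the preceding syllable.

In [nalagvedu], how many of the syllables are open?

3

Nuclei (vowels): a, a, e, u → 4 syllables.
Between /a/ (V1) and /a/ (V2): /l/ → onset of the next syllable (single consonants are always licit onsets).
Between /a/ (V2) and /e/ (V3): /gv/ — longest licit onset from the right is /v/, leaving /g/ as coda.
Between /e/ (V3) and /u/ (V4): /d/ → onset of the next syllable (single consonants are always licit onsets).
Syllabification: na.lag.ve.du.
Classifying each syllable: /na/ (open), /lag/ (closed), /ve/ (open), /du/ (open).
Open syllables: 3.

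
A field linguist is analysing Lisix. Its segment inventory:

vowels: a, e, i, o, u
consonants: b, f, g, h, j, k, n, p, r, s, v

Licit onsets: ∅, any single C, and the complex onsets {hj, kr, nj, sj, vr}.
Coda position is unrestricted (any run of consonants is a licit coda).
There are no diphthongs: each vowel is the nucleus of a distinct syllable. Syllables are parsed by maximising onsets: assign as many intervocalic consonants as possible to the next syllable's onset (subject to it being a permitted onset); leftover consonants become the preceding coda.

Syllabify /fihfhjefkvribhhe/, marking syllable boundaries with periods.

Vowels present: i, e, i, e; each is a nucleus, giving 4 syllables.
Between /i/ (V1) and /e/ (V2): /hfhj/ — longest licit onset from the right is /hj/, leaving /hf/ as coda.
Between /e/ (V2) and /i/ (V3): /fkvr/ splits as /fk/ + /vr/ (/vr/ is the longest suffix that is a licit onset).
Between /i/ (V3) and /e/ (V4): /bhh/ splits as /bh/ + /h/ (/h/ is the longest suffix that is a licit onset).

fihf.hjefk.vribh.he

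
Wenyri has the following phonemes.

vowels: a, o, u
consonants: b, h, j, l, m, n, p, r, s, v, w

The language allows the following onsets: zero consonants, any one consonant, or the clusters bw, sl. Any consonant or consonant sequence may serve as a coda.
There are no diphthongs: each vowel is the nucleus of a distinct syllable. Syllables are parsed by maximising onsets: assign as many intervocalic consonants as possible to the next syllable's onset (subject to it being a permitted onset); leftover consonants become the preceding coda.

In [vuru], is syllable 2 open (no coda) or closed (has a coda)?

Nuclei (vowels): u, u → 2 syllables.
Between /u/ (V1) and /u/ (V2): /r/ → onset of the next syllable (single consonants are always licit onsets).
Syllabification: vu.ru.
Syllable 2 is /ru/; it ends in its nucleus with no coda, so it is open.

open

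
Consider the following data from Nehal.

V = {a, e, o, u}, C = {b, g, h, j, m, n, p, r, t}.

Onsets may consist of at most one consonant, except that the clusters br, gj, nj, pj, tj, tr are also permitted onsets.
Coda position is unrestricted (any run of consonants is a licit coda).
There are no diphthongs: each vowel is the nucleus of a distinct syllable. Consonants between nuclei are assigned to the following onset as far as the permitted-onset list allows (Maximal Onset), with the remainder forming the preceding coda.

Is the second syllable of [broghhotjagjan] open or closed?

open

Nuclei (vowels): o, o, a, a → 4 syllables.
/o…o/ gap (V1→V2): cluster /ghh/ — the longest permitted-onset suffix is /h/; onset = /h/, preceding coda = /gh/.
/o…a/ gap (V2→V3): cluster /tj/ — /tj/ is itself a permitted onset, so the whole cluster goes right; preceding coda = ∅.
/a…a/ gap (V3→V4): /gj/ is a licit onset in full, so it all attaches to the next syllable.
So the parse is brogh.ho.tja.gjan.
Syllable 2 is /ho/; it ends in its nucleus with no coda, so it is open.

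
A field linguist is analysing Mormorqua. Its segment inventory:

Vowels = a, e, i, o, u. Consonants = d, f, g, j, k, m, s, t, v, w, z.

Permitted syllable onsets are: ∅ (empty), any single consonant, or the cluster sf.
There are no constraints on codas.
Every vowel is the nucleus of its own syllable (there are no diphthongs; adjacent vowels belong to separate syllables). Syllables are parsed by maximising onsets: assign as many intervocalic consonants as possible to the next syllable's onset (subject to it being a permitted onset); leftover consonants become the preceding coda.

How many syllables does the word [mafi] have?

Nuclei (vowels): a, i → 2 syllables.

2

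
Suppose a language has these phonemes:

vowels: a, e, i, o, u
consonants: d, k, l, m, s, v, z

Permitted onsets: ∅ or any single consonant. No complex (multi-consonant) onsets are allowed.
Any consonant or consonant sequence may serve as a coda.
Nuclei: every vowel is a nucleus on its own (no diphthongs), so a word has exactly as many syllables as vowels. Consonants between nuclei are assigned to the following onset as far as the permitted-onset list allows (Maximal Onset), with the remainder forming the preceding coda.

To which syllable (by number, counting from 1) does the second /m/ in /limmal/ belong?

Vowels present: i, a; each is a nucleus, giving 2 syllables.
/i…a/ gap (V1→V2): /mm/ — longest licit onset from the right is /m/, leaving /m/ as coda.
Putting it together: lim.mal.
The second /m/ is in the onset of syllable 2 (/mal/).

2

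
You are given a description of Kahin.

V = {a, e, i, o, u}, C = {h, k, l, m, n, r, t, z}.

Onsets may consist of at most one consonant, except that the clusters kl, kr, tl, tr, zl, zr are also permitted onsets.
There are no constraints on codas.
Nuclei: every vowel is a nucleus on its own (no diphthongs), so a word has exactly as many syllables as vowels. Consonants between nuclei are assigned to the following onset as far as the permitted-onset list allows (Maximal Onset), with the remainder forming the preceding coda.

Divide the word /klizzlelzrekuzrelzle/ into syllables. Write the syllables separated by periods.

The vowels are i, e, e, u, e, e — 6 nuclei, so 6 syllables.
σ1/σ2 boundary: /zzl/; trying suffixes from longest down, /zl/ is the first permitted one, so coda /z/ | onset /zl/.
σ2/σ3 boundary: /lzr/; trying suffixes from longest down, /zr/ is the first permitted one, so coda /l/ | onset /zr/.
σ3/σ4 boundary: just /k/ — single C goes to the following onset.
σ4/σ5 boundary: cluster /zr/ — /zr/ is itself a permitted onset, so the whole cluster goes right; preceding coda = ∅.
σ5/σ6 boundary: /lzl/; trying suffixes from longest down, /zl/ is the first permitted one, so coda /l/ | onset /zl/.

kliz.zlel.zre.ku.zrel.zle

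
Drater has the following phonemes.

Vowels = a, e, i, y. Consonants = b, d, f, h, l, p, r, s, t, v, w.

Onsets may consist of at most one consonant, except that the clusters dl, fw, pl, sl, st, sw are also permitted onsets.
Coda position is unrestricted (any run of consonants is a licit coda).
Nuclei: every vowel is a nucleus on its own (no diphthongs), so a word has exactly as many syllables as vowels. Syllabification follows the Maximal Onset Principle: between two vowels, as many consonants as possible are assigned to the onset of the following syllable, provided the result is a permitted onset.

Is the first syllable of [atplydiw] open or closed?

Vowels present: a, y, i; each is a nucleus, giving 3 syllables.
σ1/σ2 boundary: /tpl/; trying suffixes from longest down, /pl/ is the first permitted one, so coda /t/ | onset /pl/.
σ2/σ3 boundary: /d/ is a single consonant, so it becomes the next onset.
So the parse is at.ply.diw.
Syllable 1 is /at/ with coda /t/, so it is closed.

closed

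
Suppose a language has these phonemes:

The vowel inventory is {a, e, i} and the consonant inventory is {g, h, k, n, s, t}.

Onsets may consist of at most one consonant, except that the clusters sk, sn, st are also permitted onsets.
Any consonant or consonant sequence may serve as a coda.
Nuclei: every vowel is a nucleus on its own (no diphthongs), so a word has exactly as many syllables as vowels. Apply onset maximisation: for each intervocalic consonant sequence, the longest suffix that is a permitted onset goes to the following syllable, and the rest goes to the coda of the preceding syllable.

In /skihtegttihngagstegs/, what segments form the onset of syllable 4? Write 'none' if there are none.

Vowels present: i, e, i, a, e; each is a nucleus, giving 5 syllables.
Between /i/ (V1) and /e/ (V2): /ht/ splits as /h/ + /t/ (/t/ is the longest suffix that is a licit onset).
Between /e/ (V2) and /i/ (V3): /gtt/; trying suffixes from longest down, /t/ is the first permitted one, so coda /gt/ | onset /t/.
Between /i/ (V3) and /a/ (V4): /hng/ splits as /hn/ + /g/ (/g/ is the longest suffix that is a licit onset).
Between /a/ (V4) and /e/ (V5): /gst/ splits as /g/ + /st/ (/st/ is the longest suffix that is a licit onset).
Syllabification: skih.tegt.tihn.gag.stegs.
Syllable 4 is /gag/: onset /g/, nucleus /a/, coda /g/.

g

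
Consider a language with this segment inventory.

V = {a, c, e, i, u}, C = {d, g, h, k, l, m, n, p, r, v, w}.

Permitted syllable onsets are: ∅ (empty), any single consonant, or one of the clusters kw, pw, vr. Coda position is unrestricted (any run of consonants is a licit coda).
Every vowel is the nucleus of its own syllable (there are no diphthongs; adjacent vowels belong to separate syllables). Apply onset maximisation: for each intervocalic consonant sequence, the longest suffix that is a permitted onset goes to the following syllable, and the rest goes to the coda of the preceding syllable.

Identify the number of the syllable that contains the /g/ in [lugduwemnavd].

1

The vowels are u, u, e, a — 4 nuclei, so 4 syllables.
Between /u/ (V1) and /u/ (V2): cluster /gd/ — the longest permitted-onset suffix is /d/; onset = /d/, preceding coda = /g/.
Between /u/ (V2) and /e/ (V3): just /w/ — single C goes to the following onset.
Between /e/ (V3) and /a/ (V4): /mn/; trying suffixes from longest down, /n/ is the first permitted one, so coda /m/ | onset /n/.
So the parse is lug.du.wem.navd.
The /g/ is in the coda of syllable 1 (/lug/).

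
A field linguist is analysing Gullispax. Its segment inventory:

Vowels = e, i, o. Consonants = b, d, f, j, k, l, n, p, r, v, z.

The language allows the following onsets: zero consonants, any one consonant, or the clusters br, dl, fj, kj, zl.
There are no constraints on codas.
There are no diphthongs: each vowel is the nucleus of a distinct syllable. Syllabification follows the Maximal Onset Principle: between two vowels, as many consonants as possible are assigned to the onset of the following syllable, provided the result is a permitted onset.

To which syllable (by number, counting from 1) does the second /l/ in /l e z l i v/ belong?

2

Nuclei (vowels): e, i → 2 syllables.
V1 /e/ – V2 /i/: /zl/ — entire cluster is a permitted onset → onset /zl/, coda ∅.
Putting it together: le.zliv.
The second /l/ is in the onset of syllable 2 (/zliv/).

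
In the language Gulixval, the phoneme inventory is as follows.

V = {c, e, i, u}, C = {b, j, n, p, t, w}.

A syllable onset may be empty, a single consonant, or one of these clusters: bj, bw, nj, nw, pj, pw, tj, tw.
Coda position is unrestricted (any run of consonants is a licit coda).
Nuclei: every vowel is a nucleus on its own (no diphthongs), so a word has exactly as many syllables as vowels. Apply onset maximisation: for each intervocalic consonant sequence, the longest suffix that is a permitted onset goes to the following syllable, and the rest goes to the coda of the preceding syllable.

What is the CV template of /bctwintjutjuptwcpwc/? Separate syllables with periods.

CV.CCVC.CCV.CCVC.CCV.CCV

Nuclei (vowels): c, i, u, u, c, c → 6 syllables.
σ1/σ2 boundary: /tw/ — entire cluster is a permitted onset → onset /tw/, coda ∅.
σ2/σ3 boundary: cluster /ntj/ — the longest permitted-onset suffix is /tj/; onset = /tj/, preceding coda = /n/.
σ3/σ4 boundary: /tj/ is a licit onset in full, so it all attaches to the next syllable.
σ4/σ5 boundary: /ptw/ splits as /p/ + /tw/ (/tw/ is the longest suffix that is a licit onset).
σ5/σ6 boundary: /pw/ — entire cluster is a permitted onset → onset /pw/, coda ∅.
So the parse is bc.twin.tju.tjup.twc.pwc.
Mapping each syllable to C/V: /bc/ → CV, /twin/ → CCVC, /tju/ → CCV, /tjup/ → CCVC, /twc/ → CCV, /pwc/ → CCV.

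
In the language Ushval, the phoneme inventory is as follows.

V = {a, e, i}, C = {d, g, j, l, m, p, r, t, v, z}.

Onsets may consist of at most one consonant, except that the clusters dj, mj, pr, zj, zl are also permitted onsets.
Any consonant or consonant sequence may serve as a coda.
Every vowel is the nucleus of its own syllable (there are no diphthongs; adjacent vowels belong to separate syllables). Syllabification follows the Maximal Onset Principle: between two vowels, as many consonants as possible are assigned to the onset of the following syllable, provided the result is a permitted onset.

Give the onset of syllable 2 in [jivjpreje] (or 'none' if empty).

The vowels are i, e, e — 3 nuclei, so 3 syllables.
/i…e/ gap (V1→V2): /vjpr/ splits as /vj/ + /pr/ (/pr/ is the longest suffix that is a licit onset).
/e…e/ gap (V2→V3): just /j/ — single C goes to the following onset.
Syllabification: jivj.pre.je.
Syllable 2 is /pre/: onset /pr/, nucleus /e/, coda ∅.

pr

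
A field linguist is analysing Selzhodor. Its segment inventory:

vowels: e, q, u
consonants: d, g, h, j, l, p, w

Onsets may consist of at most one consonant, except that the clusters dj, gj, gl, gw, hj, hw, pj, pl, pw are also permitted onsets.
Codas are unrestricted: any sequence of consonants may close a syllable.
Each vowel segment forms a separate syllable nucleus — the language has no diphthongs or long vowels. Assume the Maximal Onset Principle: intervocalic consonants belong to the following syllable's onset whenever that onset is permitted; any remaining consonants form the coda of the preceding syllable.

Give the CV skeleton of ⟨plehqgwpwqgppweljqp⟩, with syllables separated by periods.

CCV.CVCC.CCVCC.CCVC.CVC

Nuclei (vowels): e, q, q, e, q → 5 syllables.
σ1/σ2 boundary: /h/ is a single consonant, so it becomes the next onset.
σ2/σ3 boundary: /gwpw/; trying suffixes from longest down, /pw/ is the first permitted one, so coda /gw/ | onset /pw/.
σ3/σ4 boundary: cluster /gppw/ — the longest permitted-onset suffix is /pw/; onset = /pw/, preceding coda = /gp/.
σ4/σ5 boundary: /lj/ — longest licit onset from the right is /j/, leaving /l/ as coda.
Putting it together: ple.hqgw.pwqgp.pwel.jqp.
Mapping each syllable to C/V: /ple/ → CCV, /hqgw/ → CVCC, /pwqgp/ → CCVCC, /pwel/ → CCVC, /jqp/ → CVC.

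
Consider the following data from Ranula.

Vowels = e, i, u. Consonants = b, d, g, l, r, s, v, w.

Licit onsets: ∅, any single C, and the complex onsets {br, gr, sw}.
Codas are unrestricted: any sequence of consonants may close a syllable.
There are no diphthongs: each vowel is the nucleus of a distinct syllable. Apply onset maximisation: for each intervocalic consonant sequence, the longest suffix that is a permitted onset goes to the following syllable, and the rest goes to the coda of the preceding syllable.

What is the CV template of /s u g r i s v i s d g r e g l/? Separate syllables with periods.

CV.CCVC.CVCC.CCVCC

The vowels are u, i, i, e — 4 nuclei, so 4 syllables.
Between /u/ (V1) and /i/ (V2): /gr/ is a licit onset in full, so it all attaches to the next syllable.
Between /i/ (V2) and /i/ (V3): /sv/ splits as /s/ + /v/ (/v/ is the longest suffix that is a licit onset).
Between /i/ (V3) and /e/ (V4): /sdgr/ — longest licit onset from the right is /gr/, leaving /sd/ as coda.
Syllabification: su.gris.visd.gregl.
Mapping each syllable to C/V: /su/ → CV, /gris/ → CCVC, /visd/ → CVCC, /gregl/ → CCVCC.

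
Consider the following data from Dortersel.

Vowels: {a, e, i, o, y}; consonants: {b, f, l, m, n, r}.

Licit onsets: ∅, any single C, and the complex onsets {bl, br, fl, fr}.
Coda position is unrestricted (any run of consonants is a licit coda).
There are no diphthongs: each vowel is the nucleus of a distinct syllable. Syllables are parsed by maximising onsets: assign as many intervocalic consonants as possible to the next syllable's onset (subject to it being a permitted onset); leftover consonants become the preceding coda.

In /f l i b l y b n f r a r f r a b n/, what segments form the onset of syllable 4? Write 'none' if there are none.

The vowels are i, y, a, a — 4 nuclei, so 4 syllables.
σ1/σ2 boundary: /bl/ — entire cluster is a permitted onset → onset /bl/, coda ∅.
σ2/σ3 boundary: /bnfr/; trying suffixes from longest down, /fr/ is the first permitted one, so coda /bn/ | onset /fr/.
σ3/σ4 boundary: /rfr/ splits as /r/ + /fr/ (/fr/ is the longest suffix that is a licit onset).
Syllabification: fli.blybn.frar.frabn.
Syllable 4 is /frabn/: onset /fr/, nucleus /a/, coda /bn/.

fr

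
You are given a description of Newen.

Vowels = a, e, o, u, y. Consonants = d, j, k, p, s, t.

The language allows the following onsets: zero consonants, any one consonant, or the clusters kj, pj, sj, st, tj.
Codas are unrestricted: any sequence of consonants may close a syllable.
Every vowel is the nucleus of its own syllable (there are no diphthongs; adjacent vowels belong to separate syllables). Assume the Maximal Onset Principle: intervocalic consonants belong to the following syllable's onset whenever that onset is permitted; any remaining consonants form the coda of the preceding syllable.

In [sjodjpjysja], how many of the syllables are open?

Vowels present: o, y, a; each is a nucleus, giving 3 syllables.
/o…y/ gap (V1→V2): /djpj/ — longest licit onset from the right is /pj/, leaving /dj/ as coda.
/y…a/ gap (V2→V3): /sj/ — entire cluster is a permitted onset → onset /sj/, coda ∅.
So the parse is sjodj.pjy.sja.
Classifying each syllable: /sjodj/ (closed), /pjy/ (open), /sja/ (open).
Open syllables: 2.

2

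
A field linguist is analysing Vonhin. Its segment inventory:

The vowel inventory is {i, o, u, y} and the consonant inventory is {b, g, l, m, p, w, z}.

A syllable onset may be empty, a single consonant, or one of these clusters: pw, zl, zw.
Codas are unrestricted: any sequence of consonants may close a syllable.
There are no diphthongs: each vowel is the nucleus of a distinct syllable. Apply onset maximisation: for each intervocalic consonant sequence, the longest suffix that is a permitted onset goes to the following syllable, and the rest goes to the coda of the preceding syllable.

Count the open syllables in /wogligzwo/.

1

Vowels present: o, i, o; each is a nucleus, giving 3 syllables.
Between /o/ (V1) and /i/ (V2): /gl/ — longest licit onset from the right is /l/, leaving /g/ as coda.
Between /i/ (V2) and /o/ (V3): /gzw/ splits as /g/ + /zw/ (/zw/ is the longest suffix that is a licit onset).
So the parse is wog.lig.zwo.
Classifying each syllable: /wog/ (closed), /lig/ (closed), /zwo/ (open).
Open syllables: 1.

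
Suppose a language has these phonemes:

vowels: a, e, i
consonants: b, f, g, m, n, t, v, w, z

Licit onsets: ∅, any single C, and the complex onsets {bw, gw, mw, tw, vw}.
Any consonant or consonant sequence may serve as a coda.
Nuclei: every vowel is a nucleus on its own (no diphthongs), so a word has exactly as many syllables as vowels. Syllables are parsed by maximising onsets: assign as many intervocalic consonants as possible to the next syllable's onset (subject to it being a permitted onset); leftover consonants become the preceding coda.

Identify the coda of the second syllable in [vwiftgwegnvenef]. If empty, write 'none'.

Nuclei (vowels): i, e, e, e → 4 syllables.
V1 /i/ – V2 /e/: /ftgw/ — longest licit onset from the right is /gw/, leaving /ft/ as coda.
V2 /e/ – V3 /e/: cluster /gnv/ — the longest permitted-onset suffix is /v/; onset = /v/, preceding coda = /gn/.
V3 /e/ – V4 /e/: /n/ → onset of the next syllable (single consonants are always licit onsets).
Syllabification: vwift.gwegn.ve.nef.
Syllable 2 is /gwegn/: onset /gw/, nucleus /e/, coda /gn/.

gn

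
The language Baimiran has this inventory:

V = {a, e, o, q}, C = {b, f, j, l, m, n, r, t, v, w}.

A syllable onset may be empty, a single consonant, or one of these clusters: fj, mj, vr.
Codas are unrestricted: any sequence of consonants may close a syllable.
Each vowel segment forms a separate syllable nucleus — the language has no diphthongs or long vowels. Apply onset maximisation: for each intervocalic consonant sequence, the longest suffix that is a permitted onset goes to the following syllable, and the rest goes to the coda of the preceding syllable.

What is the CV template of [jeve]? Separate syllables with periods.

Nuclei (vowels): e, e → 2 syllables.
/e…e/ gap (V1→V2): just /v/ — single C goes to the following onset.
So the parse is je.ve.
Mapping each syllable to C/V: /je/ → CV, /ve/ → CV.

CV.CV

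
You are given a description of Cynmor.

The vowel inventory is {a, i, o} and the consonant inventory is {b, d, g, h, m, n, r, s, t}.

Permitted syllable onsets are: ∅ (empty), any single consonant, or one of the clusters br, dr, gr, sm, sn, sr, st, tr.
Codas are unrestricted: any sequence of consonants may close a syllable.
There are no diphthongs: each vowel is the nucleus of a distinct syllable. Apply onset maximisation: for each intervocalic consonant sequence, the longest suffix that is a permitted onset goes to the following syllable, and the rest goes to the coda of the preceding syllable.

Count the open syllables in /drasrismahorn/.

Vowels present: a, i, a, o; each is a nucleus, giving 4 syllables.
Between /a/ (V1) and /i/ (V2): /sr/ — entire cluster is a permitted onset → onset /sr/, coda ∅.
Between /i/ (V2) and /a/ (V3): /sm/ — entire cluster is a permitted onset → onset /sm/, coda ∅.
Between /a/ (V3) and /o/ (V4): /h/ → onset of the next syllable (single consonants are always licit onsets).
Putting it together: dra.sri.sma.horn.
Classifying each syllable: /dra/ (open), /sri/ (open), /sma/ (open), /horn/ (closed).
Open syllables: 3.

3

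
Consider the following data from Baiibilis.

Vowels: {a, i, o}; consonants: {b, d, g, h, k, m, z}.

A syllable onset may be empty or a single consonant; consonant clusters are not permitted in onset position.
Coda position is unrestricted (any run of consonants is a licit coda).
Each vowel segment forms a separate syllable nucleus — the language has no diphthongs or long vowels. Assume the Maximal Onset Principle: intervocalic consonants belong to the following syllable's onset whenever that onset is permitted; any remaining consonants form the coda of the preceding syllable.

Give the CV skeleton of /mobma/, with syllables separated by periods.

Vowels present: o, a; each is a nucleus, giving 2 syllables.
/o…a/ gap (V1→V2): cluster /bm/ — the longest permitted-onset suffix is /m/; onset = /m/, preceding coda = /b/.
So the parse is mob.ma.
Mapping each syllable to C/V: /mob/ → CVC, /ma/ → CV.

CVC.CV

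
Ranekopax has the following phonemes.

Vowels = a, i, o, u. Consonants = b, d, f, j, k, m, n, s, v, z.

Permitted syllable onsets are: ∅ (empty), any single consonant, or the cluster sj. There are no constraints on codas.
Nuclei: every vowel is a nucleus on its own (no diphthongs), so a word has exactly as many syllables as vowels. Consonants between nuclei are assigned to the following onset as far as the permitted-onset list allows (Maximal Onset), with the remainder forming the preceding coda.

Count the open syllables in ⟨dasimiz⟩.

2

Vowels present: a, i, i; each is a nucleus, giving 3 syllables.
V1 /a/ – V2 /i/: /s/ → onset of the next syllable (single consonants are always licit onsets).
V2 /i/ – V3 /i/: /m/ → onset of the next syllable (single consonants are always licit onsets).
Putting it together: da.si.miz.
Classifying each syllable: /da/ (open), /si/ (open), /miz/ (closed).
Open syllables: 2.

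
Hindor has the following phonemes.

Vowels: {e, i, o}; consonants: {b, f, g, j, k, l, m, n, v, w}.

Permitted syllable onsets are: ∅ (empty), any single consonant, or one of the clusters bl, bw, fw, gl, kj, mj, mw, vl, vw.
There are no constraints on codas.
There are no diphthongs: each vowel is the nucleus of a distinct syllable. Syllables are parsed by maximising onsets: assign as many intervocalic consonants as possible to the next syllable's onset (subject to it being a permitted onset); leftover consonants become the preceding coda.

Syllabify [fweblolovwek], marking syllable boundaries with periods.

fwe.blo.lo.vwek

Nuclei (vowels): e, o, o, e → 4 syllables.
Between /e/ (V1) and /o/ (V2): /bl/ is a licit onset in full, so it all attaches to the next syllable.
Between /o/ (V2) and /o/ (V3): /l/ → onset of the next syllable (single consonants are always licit onsets).
Between /o/ (V3) and /e/ (V4): /vw/ is a licit onset in full, so it all attaches to the next syllable.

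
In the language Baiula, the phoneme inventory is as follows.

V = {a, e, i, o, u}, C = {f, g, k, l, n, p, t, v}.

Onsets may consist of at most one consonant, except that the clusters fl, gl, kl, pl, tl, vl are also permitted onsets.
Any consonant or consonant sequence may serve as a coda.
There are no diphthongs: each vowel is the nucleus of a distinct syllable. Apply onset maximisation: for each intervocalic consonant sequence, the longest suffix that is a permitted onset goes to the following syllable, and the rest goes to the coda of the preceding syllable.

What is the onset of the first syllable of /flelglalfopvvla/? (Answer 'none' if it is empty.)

fl

Vowels present: e, a, o, a; each is a nucleus, giving 4 syllables.
Between /e/ (V1) and /a/ (V2): /lgl/ splits as /l/ + /gl/ (/gl/ is the longest suffix that is a licit onset).
Between /a/ (V2) and /o/ (V3): /lf/; trying suffixes from longest down, /f/ is the first permitted one, so coda /l/ | onset /f/.
Between /o/ (V3) and /a/ (V4): /pvvl/; trying suffixes from longest down, /vl/ is the first permitted one, so coda /pv/ | onset /vl/.
So the parse is flel.glal.fopv.vla.
Syllable 1 is /flel/: onset /fl/, nucleus /e/, coda /l/.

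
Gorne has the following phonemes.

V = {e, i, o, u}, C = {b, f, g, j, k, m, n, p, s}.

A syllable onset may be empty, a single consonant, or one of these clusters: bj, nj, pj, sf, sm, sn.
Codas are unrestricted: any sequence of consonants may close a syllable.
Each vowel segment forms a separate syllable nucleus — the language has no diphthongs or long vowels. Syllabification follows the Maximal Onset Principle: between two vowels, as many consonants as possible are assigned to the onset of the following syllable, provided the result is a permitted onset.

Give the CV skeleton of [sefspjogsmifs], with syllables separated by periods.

Vowels present: e, o, i; each is a nucleus, giving 3 syllables.
V1 /e/ – V2 /o/: /fspj/ — longest licit onset from the right is /pj/, leaving /fs/ as coda.
V2 /o/ – V3 /i/: /gsm/ — longest licit onset from the right is /sm/, leaving /g/ as coda.
Putting it together: sefs.pjog.smifs.
Mapping each syllable to C/V: /sefs/ → CVCC, /pjog/ → CCVC, /smifs/ → CCVCC.

CVCC.CCVC.CCVCC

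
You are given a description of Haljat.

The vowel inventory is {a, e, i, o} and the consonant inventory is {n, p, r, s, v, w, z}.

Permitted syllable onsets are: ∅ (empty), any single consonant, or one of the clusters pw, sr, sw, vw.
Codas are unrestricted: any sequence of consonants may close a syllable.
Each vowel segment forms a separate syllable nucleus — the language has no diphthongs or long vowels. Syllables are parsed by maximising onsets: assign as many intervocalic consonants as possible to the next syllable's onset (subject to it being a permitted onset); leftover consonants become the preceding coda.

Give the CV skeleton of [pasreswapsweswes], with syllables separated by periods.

Nuclei (vowels): a, e, a, e, e → 5 syllables.
σ1/σ2 boundary: /sr/ — entire cluster is a permitted onset → onset /sr/, coda ∅.
σ2/σ3 boundary: /sw/ — entire cluster is a permitted onset → onset /sw/, coda ∅.
σ3/σ4 boundary: /psw/ splits as /p/ + /sw/ (/sw/ is the longest suffix that is a licit onset).
σ4/σ5 boundary: /sw/ — entire cluster is a permitted onset → onset /sw/, coda ∅.
Result: pa.sre.swap.swe.swes.
Mapping each syllable to C/V: /pa/ → CV, /sre/ → CCV, /swap/ → CCVC, /swe/ → CCV, /swes/ → CCVC.

CV.CCV.CCVC.CCV.CCVC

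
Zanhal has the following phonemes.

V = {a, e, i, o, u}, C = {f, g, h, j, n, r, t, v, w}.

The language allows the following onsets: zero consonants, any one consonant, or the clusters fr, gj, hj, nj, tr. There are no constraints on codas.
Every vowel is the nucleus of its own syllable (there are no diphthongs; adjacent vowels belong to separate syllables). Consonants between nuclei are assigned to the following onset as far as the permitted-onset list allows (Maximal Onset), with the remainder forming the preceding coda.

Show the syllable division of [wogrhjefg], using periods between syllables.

wogr.hjefg

The vowels are o, e — 2 nuclei, so 2 syllables.
V1 /o/ – V2 /e/: cluster /grhj/ — the longest permitted-onset suffix is /hj/; onset = /hj/, preceding coda = /gr/.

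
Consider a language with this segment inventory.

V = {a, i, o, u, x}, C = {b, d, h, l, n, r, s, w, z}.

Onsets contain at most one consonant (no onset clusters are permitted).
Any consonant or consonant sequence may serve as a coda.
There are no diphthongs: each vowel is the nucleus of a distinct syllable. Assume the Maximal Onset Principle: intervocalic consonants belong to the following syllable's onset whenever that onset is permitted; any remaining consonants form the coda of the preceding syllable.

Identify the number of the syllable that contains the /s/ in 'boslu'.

Nuclei (vowels): o, u → 2 syllables.
V1 /o/ – V2 /u/: /sl/; trying suffixes from longest down, /l/ is the first permitted one, so coda /s/ | onset /l/.
Putting it together: bos.lu.
The /s/ is in the coda of syllable 1 (/bos/).

1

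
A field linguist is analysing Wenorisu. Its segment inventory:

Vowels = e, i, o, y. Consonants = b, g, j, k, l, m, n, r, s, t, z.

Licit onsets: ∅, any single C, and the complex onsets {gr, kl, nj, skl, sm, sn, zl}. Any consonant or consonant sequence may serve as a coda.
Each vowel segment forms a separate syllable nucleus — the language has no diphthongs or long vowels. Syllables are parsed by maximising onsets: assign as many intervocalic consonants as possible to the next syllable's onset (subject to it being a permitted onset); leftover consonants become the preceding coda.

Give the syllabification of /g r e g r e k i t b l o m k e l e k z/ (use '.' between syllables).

gre.gre.kitb.lom.ke.lekz

The vowels are e, e, i, o, e, e — 6 nuclei, so 6 syllables.
/e…e/ gap (V1→V2): cluster /gr/ — /gr/ is itself a permitted onset, so the whole cluster goes right; preceding coda = ∅.
/e…i/ gap (V2→V3): just /k/ — single C goes to the following onset.
/i…o/ gap (V3→V4): /tbl/ — longest licit onset from the right is /l/, leaving /tb/ as coda.
/o…e/ gap (V4→V5): cluster /mk/ — the longest permitted-onset suffix is /k/; onset = /k/, preceding coda = /m/.
/e…e/ gap (V5→V6): /l/ is a single consonant, so it becomes the next onset.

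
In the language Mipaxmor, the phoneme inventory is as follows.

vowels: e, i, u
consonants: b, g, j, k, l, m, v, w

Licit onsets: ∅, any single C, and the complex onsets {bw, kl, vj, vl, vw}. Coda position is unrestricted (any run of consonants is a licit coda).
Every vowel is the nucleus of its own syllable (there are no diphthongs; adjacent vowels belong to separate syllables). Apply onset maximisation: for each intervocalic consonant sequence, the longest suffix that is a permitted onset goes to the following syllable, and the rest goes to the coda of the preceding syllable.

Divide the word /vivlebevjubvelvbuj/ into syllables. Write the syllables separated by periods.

The vowels are i, e, e, u, e, u — 6 nuclei, so 6 syllables.
V1 /i/ – V2 /e/: /vl/ — entire cluster is a permitted onset → onset /vl/, coda ∅.
V2 /e/ – V3 /e/: /b/ → onset of the next syllable (single consonants are always licit onsets).
V3 /e/ – V4 /u/: /vj/ — entire cluster is a permitted onset → onset /vj/, coda ∅.
V4 /u/ – V5 /e/: /bv/ splits as /b/ + /v/ (/v/ is the longest suffix that is a licit onset).
V5 /e/ – V6 /u/: /lvb/ splits as /lv/ + /b/ (/b/ is the longest suffix that is a licit onset).

vi.vle.be.vjub.velv.buj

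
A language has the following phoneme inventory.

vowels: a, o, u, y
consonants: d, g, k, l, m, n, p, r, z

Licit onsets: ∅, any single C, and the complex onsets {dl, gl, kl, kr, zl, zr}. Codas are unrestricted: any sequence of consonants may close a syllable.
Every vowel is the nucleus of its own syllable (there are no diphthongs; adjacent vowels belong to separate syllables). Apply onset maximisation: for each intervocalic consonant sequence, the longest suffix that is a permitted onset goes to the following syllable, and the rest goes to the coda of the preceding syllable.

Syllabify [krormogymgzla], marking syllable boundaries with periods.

Nuclei (vowels): o, o, y, a → 4 syllables.
V1 /o/ – V2 /o/: /rm/ splits as /r/ + /m/ (/m/ is the longest suffix that is a licit onset).
V2 /o/ – V3 /y/: /g/ is a single consonant, so it becomes the next onset.
V3 /y/ – V4 /a/: /mgzl/; trying suffixes from longest down, /zl/ is the first permitted one, so coda /mg/ | onset /zl/.

kror.mo.gymg.zla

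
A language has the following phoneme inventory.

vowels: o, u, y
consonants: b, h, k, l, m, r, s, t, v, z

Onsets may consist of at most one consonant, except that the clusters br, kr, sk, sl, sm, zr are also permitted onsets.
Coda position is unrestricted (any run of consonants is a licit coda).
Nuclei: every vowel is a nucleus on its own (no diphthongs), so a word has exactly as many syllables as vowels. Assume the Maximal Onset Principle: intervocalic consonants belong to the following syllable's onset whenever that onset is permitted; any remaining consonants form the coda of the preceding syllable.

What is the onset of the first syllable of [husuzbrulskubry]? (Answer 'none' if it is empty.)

The vowels are u, u, u, u, y — 5 nuclei, so 5 syllables.
V1 /u/ – V2 /u/: just /s/ — single C goes to the following onset.
V2 /u/ – V3 /u/: /zbr/ splits as /z/ + /br/ (/br/ is the longest suffix that is a licit onset).
V3 /u/ – V4 /u/: /lsk/; trying suffixes from longest down, /sk/ is the first permitted one, so coda /l/ | onset /sk/.
V4 /u/ – V5 /y/: cluster /br/ — /br/ is itself a permitted onset, so the whole cluster goes right; preceding coda = ∅.
Putting it together: hu.suz.brul.sku.bry.
Syllable 1 is /hu/: onset /h/, nucleus /u/, coda ∅.

h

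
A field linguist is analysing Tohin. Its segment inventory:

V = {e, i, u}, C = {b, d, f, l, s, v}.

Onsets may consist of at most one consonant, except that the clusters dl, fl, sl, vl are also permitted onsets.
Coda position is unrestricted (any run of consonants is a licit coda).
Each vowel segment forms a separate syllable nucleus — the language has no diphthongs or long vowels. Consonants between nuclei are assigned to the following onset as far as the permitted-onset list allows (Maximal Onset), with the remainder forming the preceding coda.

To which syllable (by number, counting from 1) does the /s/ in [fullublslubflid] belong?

3

Vowels present: u, u, u, i; each is a nucleus, giving 4 syllables.
Between /u/ (V1) and /u/ (V2): /ll/ splits as /l/ + /l/ (/l/ is the longest suffix that is a licit onset).
Between /u/ (V2) and /u/ (V3): cluster /blsl/ — the longest permitted-onset suffix is /sl/; onset = /sl/, preceding coda = /bl/.
Between /u/ (V3) and /i/ (V4): /bfl/ splits as /b/ + /fl/ (/fl/ is the longest suffix that is a licit onset).
So the parse is ful.lubl.slub.flid.
The /s/ is in the onset of syllable 3 (/slub/).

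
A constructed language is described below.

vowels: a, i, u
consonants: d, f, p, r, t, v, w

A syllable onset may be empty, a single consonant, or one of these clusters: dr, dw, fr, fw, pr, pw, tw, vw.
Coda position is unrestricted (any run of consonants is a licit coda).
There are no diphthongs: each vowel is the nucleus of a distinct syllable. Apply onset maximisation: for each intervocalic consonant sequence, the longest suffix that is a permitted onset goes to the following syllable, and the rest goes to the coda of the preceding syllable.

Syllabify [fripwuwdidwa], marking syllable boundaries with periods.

fri.pwuw.di.dwa

Nuclei (vowels): i, u, i, a → 4 syllables.
Between /i/ (V1) and /u/ (V2): /pw/ — entire cluster is a permitted onset → onset /pw/, coda ∅.
Between /u/ (V2) and /i/ (V3): /wd/; trying suffixes from longest down, /d/ is the first permitted one, so coda /w/ | onset /d/.
Between /i/ (V3) and /a/ (V4): cluster /dw/ — /dw/ is itself a permitted onset, so the whole cluster goes right; preceding coda = ∅.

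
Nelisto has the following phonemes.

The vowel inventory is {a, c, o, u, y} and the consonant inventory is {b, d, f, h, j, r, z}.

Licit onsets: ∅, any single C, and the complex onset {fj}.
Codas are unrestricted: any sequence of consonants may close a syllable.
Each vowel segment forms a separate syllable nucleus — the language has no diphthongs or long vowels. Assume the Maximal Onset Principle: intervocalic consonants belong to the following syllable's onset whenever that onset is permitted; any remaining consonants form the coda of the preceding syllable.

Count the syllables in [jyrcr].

Nuclei (vowels): y, c → 2 syllables.

2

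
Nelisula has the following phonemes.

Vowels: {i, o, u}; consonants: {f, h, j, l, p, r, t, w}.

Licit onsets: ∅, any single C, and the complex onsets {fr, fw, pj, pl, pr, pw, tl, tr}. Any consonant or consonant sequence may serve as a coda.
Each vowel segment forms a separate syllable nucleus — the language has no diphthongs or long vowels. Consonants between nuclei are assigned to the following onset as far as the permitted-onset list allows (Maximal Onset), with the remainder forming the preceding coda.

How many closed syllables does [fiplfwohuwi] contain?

1

Vowels present: i, o, u, i; each is a nucleus, giving 4 syllables.
V1 /i/ – V2 /o/: /plfw/ splits as /pl/ + /fw/ (/fw/ is the longest suffix that is a licit onset).
V2 /o/ – V3 /u/: /h/ is a single consonant, so it becomes the next onset.
V3 /u/ – V4 /i/: just /w/ — single C goes to the following onset.
So the parse is fipl.fwo.hu.wi.
Classifying each syllable: /fipl/ (closed), /fwo/ (open), /hu/ (open), /wi/ (open).
Closed syllables: 1.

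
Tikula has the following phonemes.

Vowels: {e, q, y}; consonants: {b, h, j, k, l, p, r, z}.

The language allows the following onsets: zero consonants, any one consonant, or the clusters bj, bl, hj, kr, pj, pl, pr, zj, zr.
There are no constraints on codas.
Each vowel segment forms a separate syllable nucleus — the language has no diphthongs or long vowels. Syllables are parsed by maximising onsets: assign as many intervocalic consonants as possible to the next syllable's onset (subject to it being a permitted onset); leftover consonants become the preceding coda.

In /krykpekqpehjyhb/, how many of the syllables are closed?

Nuclei (vowels): y, e, q, e, y → 5 syllables.
σ1/σ2 boundary: /kp/; trying suffixes from longest down, /p/ is the first permitted one, so coda /k/ | onset /p/.
σ2/σ3 boundary: /k/ → onset of the next syllable (single consonants are always licit onsets).
σ3/σ4 boundary: just /p/ — single C goes to the following onset.
σ4/σ5 boundary: /hj/ — entire cluster is a permitted onset → onset /hj/, coda ∅.
Result: kryk.pe.kq.pe.hjyhb.
Classifying each syllable: /kryk/ (closed), /pe/ (open), /kq/ (open), /pe/ (open), /hjyhb/ (closed).
Closed syllables: 2.

2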